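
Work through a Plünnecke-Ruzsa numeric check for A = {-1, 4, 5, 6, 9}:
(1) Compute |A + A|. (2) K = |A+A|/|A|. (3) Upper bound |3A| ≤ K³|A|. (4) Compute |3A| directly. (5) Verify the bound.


|A| = 5.
Step 1: Compute A + A by enumerating all 25 pairs.
A + A = {-2, 3, 4, 5, 8, 9, 10, 11, 12, 13, 14, 15, 18}, so |A + A| = 13.
Step 2: Doubling constant K = |A + A|/|A| = 13/5 = 13/5 ≈ 2.6000.
Step 3: Plünnecke-Ruzsa gives |3A| ≤ K³·|A| = (2.6000)³ · 5 ≈ 87.8800.
Step 4: Compute 3A = A + A + A directly by enumerating all triples (a,b,c) ∈ A³; |3A| = 23.
Step 5: Check 23 ≤ 87.8800? Yes ✓.

K = 13/5, Plünnecke-Ruzsa bound K³|A| ≈ 87.8800, |3A| = 23, inequality holds.


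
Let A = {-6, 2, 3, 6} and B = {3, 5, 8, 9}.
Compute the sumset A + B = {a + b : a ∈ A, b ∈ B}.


A + B = {a + b : a ∈ A, b ∈ B}.
Enumerate all |A|·|B| = 4·4 = 16 pairs (a, b) and collect distinct sums.
a = -6: -6+3=-3, -6+5=-1, -6+8=2, -6+9=3
a = 2: 2+3=5, 2+5=7, 2+8=10, 2+9=11
a = 3: 3+3=6, 3+5=8, 3+8=11, 3+9=12
a = 6: 6+3=9, 6+5=11, 6+8=14, 6+9=15
Collecting distinct sums: A + B = {-3, -1, 2, 3, 5, 6, 7, 8, 9, 10, 11, 12, 14, 15}
|A + B| = 14

A + B = {-3, -1, 2, 3, 5, 6, 7, 8, 9, 10, 11, 12, 14, 15}


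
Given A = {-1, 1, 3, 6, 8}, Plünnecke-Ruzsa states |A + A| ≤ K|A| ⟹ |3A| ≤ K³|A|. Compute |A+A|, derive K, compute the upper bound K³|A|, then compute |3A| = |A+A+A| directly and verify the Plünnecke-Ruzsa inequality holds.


|A| = 5.
Step 1: Compute A + A by enumerating all 25 pairs.
A + A = {-2, 0, 2, 4, 5, 6, 7, 9, 11, 12, 14, 16}, so |A + A| = 12.
Step 2: Doubling constant K = |A + A|/|A| = 12/5 = 12/5 ≈ 2.4000.
Step 3: Plünnecke-Ruzsa gives |3A| ≤ K³·|A| = (2.4000)³ · 5 ≈ 69.1200.
Step 4: Compute 3A = A + A + A directly by enumerating all triples (a,b,c) ∈ A³; |3A| = 22.
Step 5: Check 22 ≤ 69.1200? Yes ✓.

K = 12/5, Plünnecke-Ruzsa bound K³|A| ≈ 69.1200, |3A| = 22, inequality holds.


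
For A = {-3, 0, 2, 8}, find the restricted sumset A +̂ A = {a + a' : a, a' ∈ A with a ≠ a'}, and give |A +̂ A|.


Restricted sumset: A +̂ A = {a + a' : a ∈ A, a' ∈ A, a ≠ a'}.
Equivalently, take A + A and drop any sum 2a that is achievable ONLY as a + a for a ∈ A (i.e. sums representable only with equal summands).
Enumerate pairs (a, a') with a < a' (symmetric, so each unordered pair gives one sum; this covers all a ≠ a'):
  -3 + 0 = -3
  -3 + 2 = -1
  -3 + 8 = 5
  0 + 2 = 2
  0 + 8 = 8
  2 + 8 = 10
Collected distinct sums: {-3, -1, 2, 5, 8, 10}
|A +̂ A| = 6
(Reference bound: |A +̂ A| ≥ 2|A| - 3 for |A| ≥ 2, with |A| = 4 giving ≥ 5.)

|A +̂ A| = 6


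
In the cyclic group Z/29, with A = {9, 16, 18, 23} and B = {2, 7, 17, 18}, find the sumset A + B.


Work in Z/29Z: reduce every sum a + b modulo 29.
Enumerate all 16 pairs:
a = 9: 9+2=11, 9+7=16, 9+17=26, 9+18=27
a = 16: 16+2=18, 16+7=23, 16+17=4, 16+18=5
a = 18: 18+2=20, 18+7=25, 18+17=6, 18+18=7
a = 23: 23+2=25, 23+7=1, 23+17=11, 23+18=12
Distinct residues collected: {1, 4, 5, 6, 7, 11, 12, 16, 18, 20, 23, 25, 26, 27}
|A + B| = 14 (out of 29 total residues).

A + B = {1, 4, 5, 6, 7, 11, 12, 16, 18, 20, 23, 25, 26, 27}


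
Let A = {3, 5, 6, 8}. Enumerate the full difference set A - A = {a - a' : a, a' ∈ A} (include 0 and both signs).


A - A = {a - a' : a, a' ∈ A}.
Compute a - a' for each ordered pair (a, a'):
a = 3: 3-3=0, 3-5=-2, 3-6=-3, 3-8=-5
a = 5: 5-3=2, 5-5=0, 5-6=-1, 5-8=-3
a = 6: 6-3=3, 6-5=1, 6-6=0, 6-8=-2
a = 8: 8-3=5, 8-5=3, 8-6=2, 8-8=0
Collecting distinct values (and noting 0 appears from a-a):
A - A = {-5, -3, -2, -1, 0, 1, 2, 3, 5}
|A - A| = 9

A - A = {-5, -3, -2, -1, 0, 1, 2, 3, 5}


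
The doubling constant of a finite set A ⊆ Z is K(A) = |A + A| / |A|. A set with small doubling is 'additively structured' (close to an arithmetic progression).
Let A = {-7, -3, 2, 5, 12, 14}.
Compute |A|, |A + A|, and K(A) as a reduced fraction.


|A| = 6.
Compute A + A by enumerating all 36 pairs.
A + A = {-14, -10, -6, -5, -2, -1, 2, 4, 5, 7, 9, 10, 11, 14, 16, 17, 19, 24, 26, 28}, so |A + A| = 20.
K = |A + A| / |A| = 20/6 = 10/3 ≈ 3.3333.
Reference: AP of size 6 gives K = 11/6 ≈ 1.8333; a fully generic set of size 6 gives K ≈ 3.5000.

|A| = 6, |A + A| = 20, K = 20/6 = 10/3.


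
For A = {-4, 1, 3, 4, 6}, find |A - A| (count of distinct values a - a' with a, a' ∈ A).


A - A = {a - a' : a, a' ∈ A}; |A| = 5.
Bounds: 2|A|-1 ≤ |A - A| ≤ |A|² - |A| + 1, i.e. 9 ≤ |A - A| ≤ 21.
Note: 0 ∈ A - A always (from a - a). The set is symmetric: if d ∈ A - A then -d ∈ A - A.
Enumerate nonzero differences d = a - a' with a > a' (then include -d):
Positive differences: {1, 2, 3, 5, 7, 8, 10}
Full difference set: {0} ∪ (positive diffs) ∪ (negative diffs).
|A - A| = 1 + 2·7 = 15 (matches direct enumeration: 15).

|A - A| = 15


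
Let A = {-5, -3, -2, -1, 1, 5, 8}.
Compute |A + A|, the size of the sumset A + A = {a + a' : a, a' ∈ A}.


A + A = {a + a' : a, a' ∈ A}; |A| = 7.
General bounds: 2|A| - 1 ≤ |A + A| ≤ |A|(|A|+1)/2, i.e. 13 ≤ |A + A| ≤ 28.
Lower bound 2|A|-1 is attained iff A is an arithmetic progression.
Enumerate sums a + a' for a ≤ a' (symmetric, so this suffices):
a = -5: -5+-5=-10, -5+-3=-8, -5+-2=-7, -5+-1=-6, -5+1=-4, -5+5=0, -5+8=3
a = -3: -3+-3=-6, -3+-2=-5, -3+-1=-4, -3+1=-2, -3+5=2, -3+8=5
a = -2: -2+-2=-4, -2+-1=-3, -2+1=-1, -2+5=3, -2+8=6
a = -1: -1+-1=-2, -1+1=0, -1+5=4, -1+8=7
a = 1: 1+1=2, 1+5=6, 1+8=9
a = 5: 5+5=10, 5+8=13
a = 8: 8+8=16
Distinct sums: {-10, -8, -7, -6, -5, -4, -3, -2, -1, 0, 2, 3, 4, 5, 6, 7, 9, 10, 13, 16}
|A + A| = 20

|A + A| = 20


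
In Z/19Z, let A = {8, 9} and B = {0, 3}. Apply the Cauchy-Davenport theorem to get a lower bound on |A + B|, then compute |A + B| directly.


Cauchy-Davenport: |A + B| ≥ min(p, |A| + |B| - 1) for A, B nonempty in Z/pZ.
|A| = 2, |B| = 2, p = 19.
CD lower bound = min(19, 2 + 2 - 1) = min(19, 3) = 3.
Compute A + B mod 19 directly:
a = 8: 8+0=8, 8+3=11
a = 9: 9+0=9, 9+3=12
A + B = {8, 9, 11, 12}, so |A + B| = 4.
Verify: 4 ≥ 3? Yes ✓.

CD lower bound = 3, actual |A + B| = 4.


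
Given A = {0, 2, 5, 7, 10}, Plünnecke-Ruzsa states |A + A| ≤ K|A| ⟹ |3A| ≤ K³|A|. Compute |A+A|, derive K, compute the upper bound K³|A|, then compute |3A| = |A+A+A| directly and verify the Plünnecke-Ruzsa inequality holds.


|A| = 5.
Step 1: Compute A + A by enumerating all 25 pairs.
A + A = {0, 2, 4, 5, 7, 9, 10, 12, 14, 15, 17, 20}, so |A + A| = 12.
Step 2: Doubling constant K = |A + A|/|A| = 12/5 = 12/5 ≈ 2.4000.
Step 3: Plünnecke-Ruzsa gives |3A| ≤ K³·|A| = (2.4000)³ · 5 ≈ 69.1200.
Step 4: Compute 3A = A + A + A directly by enumerating all triples (a,b,c) ∈ A³; |3A| = 22.
Step 5: Check 22 ≤ 69.1200? Yes ✓.

K = 12/5, Plünnecke-Ruzsa bound K³|A| ≈ 69.1200, |3A| = 22, inequality holds.


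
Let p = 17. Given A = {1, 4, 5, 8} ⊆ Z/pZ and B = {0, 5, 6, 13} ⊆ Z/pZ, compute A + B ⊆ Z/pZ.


Work in Z/17Z: reduce every sum a + b modulo 17.
Enumerate all 16 pairs:
a = 1: 1+0=1, 1+5=6, 1+6=7, 1+13=14
a = 4: 4+0=4, 4+5=9, 4+6=10, 4+13=0
a = 5: 5+0=5, 5+5=10, 5+6=11, 5+13=1
a = 8: 8+0=8, 8+5=13, 8+6=14, 8+13=4
Distinct residues collected: {0, 1, 4, 5, 6, 7, 8, 9, 10, 11, 13, 14}
|A + B| = 12 (out of 17 total residues).

A + B = {0, 1, 4, 5, 6, 7, 8, 9, 10, 11, 13, 14}


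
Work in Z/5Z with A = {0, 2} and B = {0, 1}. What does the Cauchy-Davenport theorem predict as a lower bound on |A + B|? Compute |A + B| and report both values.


Cauchy-Davenport: |A + B| ≥ min(p, |A| + |B| - 1) for A, B nonempty in Z/pZ.
|A| = 2, |B| = 2, p = 5.
CD lower bound = min(5, 2 + 2 - 1) = min(5, 3) = 3.
Compute A + B mod 5 directly:
a = 0: 0+0=0, 0+1=1
a = 2: 2+0=2, 2+1=3
A + B = {0, 1, 2, 3}, so |A + B| = 4.
Verify: 4 ≥ 3? Yes ✓.

CD lower bound = 3, actual |A + B| = 4.


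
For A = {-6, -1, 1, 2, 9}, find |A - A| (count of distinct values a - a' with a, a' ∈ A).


A - A = {a - a' : a, a' ∈ A}; |A| = 5.
Bounds: 2|A|-1 ≤ |A - A| ≤ |A|² - |A| + 1, i.e. 9 ≤ |A - A| ≤ 21.
Note: 0 ∈ A - A always (from a - a). The set is symmetric: if d ∈ A - A then -d ∈ A - A.
Enumerate nonzero differences d = a - a' with a > a' (then include -d):
Positive differences: {1, 2, 3, 5, 7, 8, 10, 15}
Full difference set: {0} ∪ (positive diffs) ∪ (negative diffs).
|A - A| = 1 + 2·8 = 17 (matches direct enumeration: 17).

|A - A| = 17


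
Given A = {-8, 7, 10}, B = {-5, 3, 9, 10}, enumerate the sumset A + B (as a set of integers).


A + B = {a + b : a ∈ A, b ∈ B}.
Enumerate all |A|·|B| = 3·4 = 12 pairs (a, b) and collect distinct sums.
a = -8: -8+-5=-13, -8+3=-5, -8+9=1, -8+10=2
a = 7: 7+-5=2, 7+3=10, 7+9=16, 7+10=17
a = 10: 10+-5=5, 10+3=13, 10+9=19, 10+10=20
Collecting distinct sums: A + B = {-13, -5, 1, 2, 5, 10, 13, 16, 17, 19, 20}
|A + B| = 11

A + B = {-13, -5, 1, 2, 5, 10, 13, 16, 17, 19, 20}


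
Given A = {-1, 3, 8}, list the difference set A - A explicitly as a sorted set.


A - A = {a - a' : a, a' ∈ A}.
Compute a - a' for each ordered pair (a, a'):
a = -1: -1--1=0, -1-3=-4, -1-8=-9
a = 3: 3--1=4, 3-3=0, 3-8=-5
a = 8: 8--1=9, 8-3=5, 8-8=0
Collecting distinct values (and noting 0 appears from a-a):
A - A = {-9, -5, -4, 0, 4, 5, 9}
|A - A| = 7

A - A = {-9, -5, -4, 0, 4, 5, 9}


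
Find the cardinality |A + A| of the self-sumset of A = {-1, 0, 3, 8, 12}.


A + A = {a + a' : a, a' ∈ A}; |A| = 5.
General bounds: 2|A| - 1 ≤ |A + A| ≤ |A|(|A|+1)/2, i.e. 9 ≤ |A + A| ≤ 15.
Lower bound 2|A|-1 is attained iff A is an arithmetic progression.
Enumerate sums a + a' for a ≤ a' (symmetric, so this suffices):
a = -1: -1+-1=-2, -1+0=-1, -1+3=2, -1+8=7, -1+12=11
a = 0: 0+0=0, 0+3=3, 0+8=8, 0+12=12
a = 3: 3+3=6, 3+8=11, 3+12=15
a = 8: 8+8=16, 8+12=20
a = 12: 12+12=24
Distinct sums: {-2, -1, 0, 2, 3, 6, 7, 8, 11, 12, 15, 16, 20, 24}
|A + A| = 14

|A + A| = 14


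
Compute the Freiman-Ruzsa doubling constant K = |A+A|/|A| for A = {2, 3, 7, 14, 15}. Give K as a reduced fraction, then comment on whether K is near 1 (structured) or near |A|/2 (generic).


|A| = 5.
Compute A + A by enumerating all 25 pairs.
A + A = {4, 5, 6, 9, 10, 14, 16, 17, 18, 21, 22, 28, 29, 30}, so |A + A| = 14.
K = |A + A| / |A| = 14/5 (already in lowest terms) ≈ 2.8000.
Reference: AP of size 5 gives K = 9/5 ≈ 1.8000; a fully generic set of size 5 gives K ≈ 3.0000.

|A| = 5, |A + A| = 14, K = 14/5.


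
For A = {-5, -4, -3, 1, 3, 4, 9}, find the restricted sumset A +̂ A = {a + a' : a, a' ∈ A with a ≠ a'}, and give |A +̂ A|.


Restricted sumset: A +̂ A = {a + a' : a ∈ A, a' ∈ A, a ≠ a'}.
Equivalently, take A + A and drop any sum 2a that is achievable ONLY as a + a for a ∈ A (i.e. sums representable only with equal summands).
Enumerate pairs (a, a') with a < a' (symmetric, so each unordered pair gives one sum; this covers all a ≠ a'):
  -5 + -4 = -9
  -5 + -3 = -8
  -5 + 1 = -4
  -5 + 3 = -2
  -5 + 4 = -1
  -5 + 9 = 4
  -4 + -3 = -7
  -4 + 1 = -3
  -4 + 3 = -1
  -4 + 4 = 0
  -4 + 9 = 5
  -3 + 1 = -2
  -3 + 3 = 0
  -3 + 4 = 1
  -3 + 9 = 6
  1 + 3 = 4
  1 + 4 = 5
  1 + 9 = 10
  3 + 4 = 7
  3 + 9 = 12
  4 + 9 = 13
Collected distinct sums: {-9, -8, -7, -4, -3, -2, -1, 0, 1, 4, 5, 6, 7, 10, 12, 13}
|A +̂ A| = 16
(Reference bound: |A +̂ A| ≥ 2|A| - 3 for |A| ≥ 2, with |A| = 7 giving ≥ 11.)

|A +̂ A| = 16


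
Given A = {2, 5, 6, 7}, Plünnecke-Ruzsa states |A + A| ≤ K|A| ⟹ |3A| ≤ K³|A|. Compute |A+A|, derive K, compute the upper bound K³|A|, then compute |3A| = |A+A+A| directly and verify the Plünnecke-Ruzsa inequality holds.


|A| = 4.
Step 1: Compute A + A by enumerating all 16 pairs.
A + A = {4, 7, 8, 9, 10, 11, 12, 13, 14}, so |A + A| = 9.
Step 2: Doubling constant K = |A + A|/|A| = 9/4 = 9/4 ≈ 2.2500.
Step 3: Plünnecke-Ruzsa gives |3A| ≤ K³·|A| = (2.2500)³ · 4 ≈ 45.5625.
Step 4: Compute 3A = A + A + A directly by enumerating all triples (a,b,c) ∈ A³; |3A| = 14.
Step 5: Check 14 ≤ 45.5625? Yes ✓.

K = 9/4, Plünnecke-Ruzsa bound K³|A| ≈ 45.5625, |3A| = 14, inequality holds.


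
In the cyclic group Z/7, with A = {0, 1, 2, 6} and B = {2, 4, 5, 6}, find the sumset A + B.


Work in Z/7Z: reduce every sum a + b modulo 7.
Enumerate all 16 pairs:
a = 0: 0+2=2, 0+4=4, 0+5=5, 0+6=6
a = 1: 1+2=3, 1+4=5, 1+5=6, 1+6=0
a = 2: 2+2=4, 2+4=6, 2+5=0, 2+6=1
a = 6: 6+2=1, 6+4=3, 6+5=4, 6+6=5
Distinct residues collected: {0, 1, 2, 3, 4, 5, 6}
|A + B| = 7 (out of 7 total residues).

A + B = {0, 1, 2, 3, 4, 5, 6}


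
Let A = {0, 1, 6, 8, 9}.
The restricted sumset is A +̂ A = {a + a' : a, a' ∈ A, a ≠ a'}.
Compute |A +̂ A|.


Restricted sumset: A +̂ A = {a + a' : a ∈ A, a' ∈ A, a ≠ a'}.
Equivalently, take A + A and drop any sum 2a that is achievable ONLY as a + a for a ∈ A (i.e. sums representable only with equal summands).
Enumerate pairs (a, a') with a < a' (symmetric, so each unordered pair gives one sum; this covers all a ≠ a'):
  0 + 1 = 1
  0 + 6 = 6
  0 + 8 = 8
  0 + 9 = 9
  1 + 6 = 7
  1 + 8 = 9
  1 + 9 = 10
  6 + 8 = 14
  6 + 9 = 15
  8 + 9 = 17
Collected distinct sums: {1, 6, 7, 8, 9, 10, 14, 15, 17}
|A +̂ A| = 9
(Reference bound: |A +̂ A| ≥ 2|A| - 3 for |A| ≥ 2, with |A| = 5 giving ≥ 7.)

|A +̂ A| = 9


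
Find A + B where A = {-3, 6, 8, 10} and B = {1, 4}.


A + B = {a + b : a ∈ A, b ∈ B}.
Enumerate all |A|·|B| = 4·2 = 8 pairs (a, b) and collect distinct sums.
a = -3: -3+1=-2, -3+4=1
a = 6: 6+1=7, 6+4=10
a = 8: 8+1=9, 8+4=12
a = 10: 10+1=11, 10+4=14
Collecting distinct sums: A + B = {-2, 1, 7, 9, 10, 11, 12, 14}
|A + B| = 8

A + B = {-2, 1, 7, 9, 10, 11, 12, 14}


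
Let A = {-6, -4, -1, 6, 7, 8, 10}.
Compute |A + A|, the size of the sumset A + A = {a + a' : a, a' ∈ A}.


A + A = {a + a' : a, a' ∈ A}; |A| = 7.
General bounds: 2|A| - 1 ≤ |A + A| ≤ |A|(|A|+1)/2, i.e. 13 ≤ |A + A| ≤ 28.
Lower bound 2|A|-1 is attained iff A is an arithmetic progression.
Enumerate sums a + a' for a ≤ a' (symmetric, so this suffices):
a = -6: -6+-6=-12, -6+-4=-10, -6+-1=-7, -6+6=0, -6+7=1, -6+8=2, -6+10=4
a = -4: -4+-4=-8, -4+-1=-5, -4+6=2, -4+7=3, -4+8=4, -4+10=6
a = -1: -1+-1=-2, -1+6=5, -1+7=6, -1+8=7, -1+10=9
a = 6: 6+6=12, 6+7=13, 6+8=14, 6+10=16
a = 7: 7+7=14, 7+8=15, 7+10=17
a = 8: 8+8=16, 8+10=18
a = 10: 10+10=20
Distinct sums: {-12, -10, -8, -7, -5, -2, 0, 1, 2, 3, 4, 5, 6, 7, 9, 12, 13, 14, 15, 16, 17, 18, 20}
|A + A| = 23

|A + A| = 23


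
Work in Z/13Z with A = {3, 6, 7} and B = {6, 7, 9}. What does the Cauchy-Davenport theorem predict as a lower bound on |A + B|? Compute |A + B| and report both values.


Cauchy-Davenport: |A + B| ≥ min(p, |A| + |B| - 1) for A, B nonempty in Z/pZ.
|A| = 3, |B| = 3, p = 13.
CD lower bound = min(13, 3 + 3 - 1) = min(13, 5) = 5.
Compute A + B mod 13 directly:
a = 3: 3+6=9, 3+7=10, 3+9=12
a = 6: 6+6=12, 6+7=0, 6+9=2
a = 7: 7+6=0, 7+7=1, 7+9=3
A + B = {0, 1, 2, 3, 9, 10, 12}, so |A + B| = 7.
Verify: 7 ≥ 5? Yes ✓.

CD lower bound = 5, actual |A + B| = 7.


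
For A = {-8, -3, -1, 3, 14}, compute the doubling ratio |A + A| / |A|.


|A| = 5.
Compute A + A by enumerating all 25 pairs.
A + A = {-16, -11, -9, -6, -5, -4, -2, 0, 2, 6, 11, 13, 17, 28}, so |A + A| = 14.
K = |A + A| / |A| = 14/5 (already in lowest terms) ≈ 2.8000.
Reference: AP of size 5 gives K = 9/5 ≈ 1.8000; a fully generic set of size 5 gives K ≈ 3.0000.

|A| = 5, |A + A| = 14, K = 14/5.


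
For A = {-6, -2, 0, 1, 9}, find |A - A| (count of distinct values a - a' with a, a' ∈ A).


A - A = {a - a' : a, a' ∈ A}; |A| = 5.
Bounds: 2|A|-1 ≤ |A - A| ≤ |A|² - |A| + 1, i.e. 9 ≤ |A - A| ≤ 21.
Note: 0 ∈ A - A always (from a - a). The set is symmetric: if d ∈ A - A then -d ∈ A - A.
Enumerate nonzero differences d = a - a' with a > a' (then include -d):
Positive differences: {1, 2, 3, 4, 6, 7, 8, 9, 11, 15}
Full difference set: {0} ∪ (positive diffs) ∪ (negative diffs).
|A - A| = 1 + 2·10 = 21 (matches direct enumeration: 21).

|A - A| = 21


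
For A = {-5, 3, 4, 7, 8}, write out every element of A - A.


A - A = {a - a' : a, a' ∈ A}.
Compute a - a' for each ordered pair (a, a'):
a = -5: -5--5=0, -5-3=-8, -5-4=-9, -5-7=-12, -5-8=-13
a = 3: 3--5=8, 3-3=0, 3-4=-1, 3-7=-4, 3-8=-5
a = 4: 4--5=9, 4-3=1, 4-4=0, 4-7=-3, 4-8=-4
a = 7: 7--5=12, 7-3=4, 7-4=3, 7-7=0, 7-8=-1
a = 8: 8--5=13, 8-3=5, 8-4=4, 8-7=1, 8-8=0
Collecting distinct values (and noting 0 appears from a-a):
A - A = {-13, -12, -9, -8, -5, -4, -3, -1, 0, 1, 3, 4, 5, 8, 9, 12, 13}
|A - A| = 17

A - A = {-13, -12, -9, -8, -5, -4, -3, -1, 0, 1, 3, 4, 5, 8, 9, 12, 13}


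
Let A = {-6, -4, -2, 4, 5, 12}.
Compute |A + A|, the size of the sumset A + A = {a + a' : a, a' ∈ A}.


A + A = {a + a' : a, a' ∈ A}; |A| = 6.
General bounds: 2|A| - 1 ≤ |A + A| ≤ |A|(|A|+1)/2, i.e. 11 ≤ |A + A| ≤ 21.
Lower bound 2|A|-1 is attained iff A is an arithmetic progression.
Enumerate sums a + a' for a ≤ a' (symmetric, so this suffices):
a = -6: -6+-6=-12, -6+-4=-10, -6+-2=-8, -6+4=-2, -6+5=-1, -6+12=6
a = -4: -4+-4=-8, -4+-2=-6, -4+4=0, -4+5=1, -4+12=8
a = -2: -2+-2=-4, -2+4=2, -2+5=3, -2+12=10
a = 4: 4+4=8, 4+5=9, 4+12=16
a = 5: 5+5=10, 5+12=17
a = 12: 12+12=24
Distinct sums: {-12, -10, -8, -6, -4, -2, -1, 0, 1, 2, 3, 6, 8, 9, 10, 16, 17, 24}
|A + A| = 18

|A + A| = 18


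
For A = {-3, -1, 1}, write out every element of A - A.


A - A = {a - a' : a, a' ∈ A}.
Compute a - a' for each ordered pair (a, a'):
a = -3: -3--3=0, -3--1=-2, -3-1=-4
a = -1: -1--3=2, -1--1=0, -1-1=-2
a = 1: 1--3=4, 1--1=2, 1-1=0
Collecting distinct values (and noting 0 appears from a-a):
A - A = {-4, -2, 0, 2, 4}
|A - A| = 5

A - A = {-4, -2, 0, 2, 4}


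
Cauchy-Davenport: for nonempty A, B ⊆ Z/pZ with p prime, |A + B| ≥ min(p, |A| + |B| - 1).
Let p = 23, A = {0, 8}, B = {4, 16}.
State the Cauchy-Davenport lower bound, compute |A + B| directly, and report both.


Cauchy-Davenport: |A + B| ≥ min(p, |A| + |B| - 1) for A, B nonempty in Z/pZ.
|A| = 2, |B| = 2, p = 23.
CD lower bound = min(23, 2 + 2 - 1) = min(23, 3) = 3.
Compute A + B mod 23 directly:
a = 0: 0+4=4, 0+16=16
a = 8: 8+4=12, 8+16=1
A + B = {1, 4, 12, 16}, so |A + B| = 4.
Verify: 4 ≥ 3? Yes ✓.

CD lower bound = 3, actual |A + B| = 4.


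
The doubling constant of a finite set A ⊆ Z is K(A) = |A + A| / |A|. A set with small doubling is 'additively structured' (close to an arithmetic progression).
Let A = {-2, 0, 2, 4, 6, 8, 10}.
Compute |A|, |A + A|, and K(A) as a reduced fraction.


|A| = 7.
Compute A + A by enumerating all 49 pairs.
A + A = {-4, -2, 0, 2, 4, 6, 8, 10, 12, 14, 16, 18, 20}, so |A + A| = 13.
K = |A + A| / |A| = 13/7 (already in lowest terms) ≈ 1.8571.
Reference: AP of size 7 gives K = 13/7 ≈ 1.8571; a fully generic set of size 7 gives K ≈ 4.0000.

|A| = 7, |A + A| = 13, K = 13/7.


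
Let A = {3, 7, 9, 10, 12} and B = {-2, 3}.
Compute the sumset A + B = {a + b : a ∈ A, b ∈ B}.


A + B = {a + b : a ∈ A, b ∈ B}.
Enumerate all |A|·|B| = 5·2 = 10 pairs (a, b) and collect distinct sums.
a = 3: 3+-2=1, 3+3=6
a = 7: 7+-2=5, 7+3=10
a = 9: 9+-2=7, 9+3=12
a = 10: 10+-2=8, 10+3=13
a = 12: 12+-2=10, 12+3=15
Collecting distinct sums: A + B = {1, 5, 6, 7, 8, 10, 12, 13, 15}
|A + B| = 9

A + B = {1, 5, 6, 7, 8, 10, 12, 13, 15}


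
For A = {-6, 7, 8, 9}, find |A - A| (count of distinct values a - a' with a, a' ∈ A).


A - A = {a - a' : a, a' ∈ A}; |A| = 4.
Bounds: 2|A|-1 ≤ |A - A| ≤ |A|² - |A| + 1, i.e. 7 ≤ |A - A| ≤ 13.
Note: 0 ∈ A - A always (from a - a). The set is symmetric: if d ∈ A - A then -d ∈ A - A.
Enumerate nonzero differences d = a - a' with a > a' (then include -d):
Positive differences: {1, 2, 13, 14, 15}
Full difference set: {0} ∪ (positive diffs) ∪ (negative diffs).
|A - A| = 1 + 2·5 = 11 (matches direct enumeration: 11).

|A - A| = 11


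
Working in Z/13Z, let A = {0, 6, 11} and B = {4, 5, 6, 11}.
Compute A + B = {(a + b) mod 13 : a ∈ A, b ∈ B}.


Work in Z/13Z: reduce every sum a + b modulo 13.
Enumerate all 12 pairs:
a = 0: 0+4=4, 0+5=5, 0+6=6, 0+11=11
a = 6: 6+4=10, 6+5=11, 6+6=12, 6+11=4
a = 11: 11+4=2, 11+5=3, 11+6=4, 11+11=9
Distinct residues collected: {2, 3, 4, 5, 6, 9, 10, 11, 12}
|A + B| = 9 (out of 13 total residues).

A + B = {2, 3, 4, 5, 6, 9, 10, 11, 12}


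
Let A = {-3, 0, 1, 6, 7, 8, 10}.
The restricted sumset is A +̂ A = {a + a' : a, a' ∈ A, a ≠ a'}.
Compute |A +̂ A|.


Restricted sumset: A +̂ A = {a + a' : a ∈ A, a' ∈ A, a ≠ a'}.
Equivalently, take A + A and drop any sum 2a that is achievable ONLY as a + a for a ∈ A (i.e. sums representable only with equal summands).
Enumerate pairs (a, a') with a < a' (symmetric, so each unordered pair gives one sum; this covers all a ≠ a'):
  -3 + 0 = -3
  -3 + 1 = -2
  -3 + 6 = 3
  -3 + 7 = 4
  -3 + 8 = 5
  -3 + 10 = 7
  0 + 1 = 1
  0 + 6 = 6
  0 + 7 = 7
  0 + 8 = 8
  0 + 10 = 10
  1 + 6 = 7
  1 + 7 = 8
  1 + 8 = 9
  1 + 10 = 11
  6 + 7 = 13
  6 + 8 = 14
  6 + 10 = 16
  7 + 8 = 15
  7 + 10 = 17
  8 + 10 = 18
Collected distinct sums: {-3, -2, 1, 3, 4, 5, 6, 7, 8, 9, 10, 11, 13, 14, 15, 16, 17, 18}
|A +̂ A| = 18
(Reference bound: |A +̂ A| ≥ 2|A| - 3 for |A| ≥ 2, with |A| = 7 giving ≥ 11.)

|A +̂ A| = 18


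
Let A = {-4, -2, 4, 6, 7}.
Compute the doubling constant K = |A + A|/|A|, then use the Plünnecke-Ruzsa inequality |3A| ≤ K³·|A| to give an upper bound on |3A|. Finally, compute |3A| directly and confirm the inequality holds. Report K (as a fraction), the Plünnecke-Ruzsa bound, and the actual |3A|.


|A| = 5.
Step 1: Compute A + A by enumerating all 25 pairs.
A + A = {-8, -6, -4, 0, 2, 3, 4, 5, 8, 10, 11, 12, 13, 14}, so |A + A| = 14.
Step 2: Doubling constant K = |A + A|/|A| = 14/5 = 14/5 ≈ 2.8000.
Step 3: Plünnecke-Ruzsa gives |3A| ≤ K³·|A| = (2.8000)³ · 5 ≈ 109.7600.
Step 4: Compute 3A = A + A + A directly by enumerating all triples (a,b,c) ∈ A³; |3A| = 27.
Step 5: Check 27 ≤ 109.7600? Yes ✓.

K = 14/5, Plünnecke-Ruzsa bound K³|A| ≈ 109.7600, |3A| = 27, inequality holds.


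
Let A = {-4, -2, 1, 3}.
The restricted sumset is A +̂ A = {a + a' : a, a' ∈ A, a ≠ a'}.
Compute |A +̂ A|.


Restricted sumset: A +̂ A = {a + a' : a ∈ A, a' ∈ A, a ≠ a'}.
Equivalently, take A + A and drop any sum 2a that is achievable ONLY as a + a for a ∈ A (i.e. sums representable only with equal summands).
Enumerate pairs (a, a') with a < a' (symmetric, so each unordered pair gives one sum; this covers all a ≠ a'):
  -4 + -2 = -6
  -4 + 1 = -3
  -4 + 3 = -1
  -2 + 1 = -1
  -2 + 3 = 1
  1 + 3 = 4
Collected distinct sums: {-6, -3, -1, 1, 4}
|A +̂ A| = 5
(Reference bound: |A +̂ A| ≥ 2|A| - 3 for |A| ≥ 2, with |A| = 4 giving ≥ 5.)

|A +̂ A| = 5


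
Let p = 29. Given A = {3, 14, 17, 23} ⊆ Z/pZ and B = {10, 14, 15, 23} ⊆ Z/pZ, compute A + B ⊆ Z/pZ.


Work in Z/29Z: reduce every sum a + b modulo 29.
Enumerate all 16 pairs:
a = 3: 3+10=13, 3+14=17, 3+15=18, 3+23=26
a = 14: 14+10=24, 14+14=28, 14+15=0, 14+23=8
a = 17: 17+10=27, 17+14=2, 17+15=3, 17+23=11
a = 23: 23+10=4, 23+14=8, 23+15=9, 23+23=17
Distinct residues collected: {0, 2, 3, 4, 8, 9, 11, 13, 17, 18, 24, 26, 27, 28}
|A + B| = 14 (out of 29 total residues).

A + B = {0, 2, 3, 4, 8, 9, 11, 13, 17, 18, 24, 26, 27, 28}


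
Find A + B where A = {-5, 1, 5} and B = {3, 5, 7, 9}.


A + B = {a + b : a ∈ A, b ∈ B}.
Enumerate all |A|·|B| = 3·4 = 12 pairs (a, b) and collect distinct sums.
a = -5: -5+3=-2, -5+5=0, -5+7=2, -5+9=4
a = 1: 1+3=4, 1+5=6, 1+7=8, 1+9=10
a = 5: 5+3=8, 5+5=10, 5+7=12, 5+9=14
Collecting distinct sums: A + B = {-2, 0, 2, 4, 6, 8, 10, 12, 14}
|A + B| = 9

A + B = {-2, 0, 2, 4, 6, 8, 10, 12, 14}


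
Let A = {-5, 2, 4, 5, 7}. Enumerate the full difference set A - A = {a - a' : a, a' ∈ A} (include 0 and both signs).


A - A = {a - a' : a, a' ∈ A}.
Compute a - a' for each ordered pair (a, a'):
a = -5: -5--5=0, -5-2=-7, -5-4=-9, -5-5=-10, -5-7=-12
a = 2: 2--5=7, 2-2=0, 2-4=-2, 2-5=-3, 2-7=-5
a = 4: 4--5=9, 4-2=2, 4-4=0, 4-5=-1, 4-7=-3
a = 5: 5--5=10, 5-2=3, 5-4=1, 5-5=0, 5-7=-2
a = 7: 7--5=12, 7-2=5, 7-4=3, 7-5=2, 7-7=0
Collecting distinct values (and noting 0 appears from a-a):
A - A = {-12, -10, -9, -7, -5, -3, -2, -1, 0, 1, 2, 3, 5, 7, 9, 10, 12}
|A - A| = 17

A - A = {-12, -10, -9, -7, -5, -3, -2, -1, 0, 1, 2, 3, 5, 7, 9, 10, 12}


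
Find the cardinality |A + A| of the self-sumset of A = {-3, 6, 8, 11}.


A + A = {a + a' : a, a' ∈ A}; |A| = 4.
General bounds: 2|A| - 1 ≤ |A + A| ≤ |A|(|A|+1)/2, i.e. 7 ≤ |A + A| ≤ 10.
Lower bound 2|A|-1 is attained iff A is an arithmetic progression.
Enumerate sums a + a' for a ≤ a' (symmetric, so this suffices):
a = -3: -3+-3=-6, -3+6=3, -3+8=5, -3+11=8
a = 6: 6+6=12, 6+8=14, 6+11=17
a = 8: 8+8=16, 8+11=19
a = 11: 11+11=22
Distinct sums: {-6, 3, 5, 8, 12, 14, 16, 17, 19, 22}
|A + A| = 10

|A + A| = 10


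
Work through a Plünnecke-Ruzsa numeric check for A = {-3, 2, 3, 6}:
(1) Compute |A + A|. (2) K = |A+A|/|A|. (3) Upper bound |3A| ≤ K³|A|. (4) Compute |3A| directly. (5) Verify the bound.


|A| = 4.
Step 1: Compute A + A by enumerating all 16 pairs.
A + A = {-6, -1, 0, 3, 4, 5, 6, 8, 9, 12}, so |A + A| = 10.
Step 2: Doubling constant K = |A + A|/|A| = 10/4 = 10/4 ≈ 2.5000.
Step 3: Plünnecke-Ruzsa gives |3A| ≤ K³·|A| = (2.5000)³ · 4 ≈ 62.5000.
Step 4: Compute 3A = A + A + A directly by enumerating all triples (a,b,c) ∈ A³; |3A| = 18.
Step 5: Check 18 ≤ 62.5000? Yes ✓.

K = 10/4, Plünnecke-Ruzsa bound K³|A| ≈ 62.5000, |3A| = 18, inequality holds.


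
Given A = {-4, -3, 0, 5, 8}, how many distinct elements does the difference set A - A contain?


A - A = {a - a' : a, a' ∈ A}; |A| = 5.
Bounds: 2|A|-1 ≤ |A - A| ≤ |A|² - |A| + 1, i.e. 9 ≤ |A - A| ≤ 21.
Note: 0 ∈ A - A always (from a - a). The set is symmetric: if d ∈ A - A then -d ∈ A - A.
Enumerate nonzero differences d = a - a' with a > a' (then include -d):
Positive differences: {1, 3, 4, 5, 8, 9, 11, 12}
Full difference set: {0} ∪ (positive diffs) ∪ (negative diffs).
|A - A| = 1 + 2·8 = 17 (matches direct enumeration: 17).

|A - A| = 17


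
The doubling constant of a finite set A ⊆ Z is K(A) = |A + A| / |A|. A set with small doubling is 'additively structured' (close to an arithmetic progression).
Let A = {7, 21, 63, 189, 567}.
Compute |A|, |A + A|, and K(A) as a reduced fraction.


|A| = 5.
Compute A + A by enumerating all 25 pairs.
A + A = {14, 28, 42, 70, 84, 126, 196, 210, 252, 378, 574, 588, 630, 756, 1134}, so |A + A| = 15.
K = |A + A| / |A| = 15/5 = 3/1 ≈ 3.0000.
Reference: AP of size 5 gives K = 9/5 ≈ 1.8000; a fully generic set of size 5 gives K ≈ 3.0000.

|A| = 5, |A + A| = 15, K = 15/5 = 3/1.


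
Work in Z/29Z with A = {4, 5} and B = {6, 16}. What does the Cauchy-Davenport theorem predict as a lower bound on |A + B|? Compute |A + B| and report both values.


Cauchy-Davenport: |A + B| ≥ min(p, |A| + |B| - 1) for A, B nonempty in Z/pZ.
|A| = 2, |B| = 2, p = 29.
CD lower bound = min(29, 2 + 2 - 1) = min(29, 3) = 3.
Compute A + B mod 29 directly:
a = 4: 4+6=10, 4+16=20
a = 5: 5+6=11, 5+16=21
A + B = {10, 11, 20, 21}, so |A + B| = 4.
Verify: 4 ≥ 3? Yes ✓.

CD lower bound = 3, actual |A + B| = 4.


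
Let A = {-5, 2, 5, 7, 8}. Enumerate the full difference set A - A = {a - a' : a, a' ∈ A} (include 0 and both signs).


A - A = {a - a' : a, a' ∈ A}.
Compute a - a' for each ordered pair (a, a'):
a = -5: -5--5=0, -5-2=-7, -5-5=-10, -5-7=-12, -5-8=-13
a = 2: 2--5=7, 2-2=0, 2-5=-3, 2-7=-5, 2-8=-6
a = 5: 5--5=10, 5-2=3, 5-5=0, 5-7=-2, 5-8=-3
a = 7: 7--5=12, 7-2=5, 7-5=2, 7-7=0, 7-8=-1
a = 8: 8--5=13, 8-2=6, 8-5=3, 8-7=1, 8-8=0
Collecting distinct values (and noting 0 appears from a-a):
A - A = {-13, -12, -10, -7, -6, -5, -3, -2, -1, 0, 1, 2, 3, 5, 6, 7, 10, 12, 13}
|A - A| = 19

A - A = {-13, -12, -10, -7, -6, -5, -3, -2, -1, 0, 1, 2, 3, 5, 6, 7, 10, 12, 13}


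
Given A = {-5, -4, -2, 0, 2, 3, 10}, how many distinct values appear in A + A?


A + A = {a + a' : a, a' ∈ A}; |A| = 7.
General bounds: 2|A| - 1 ≤ |A + A| ≤ |A|(|A|+1)/2, i.e. 13 ≤ |A + A| ≤ 28.
Lower bound 2|A|-1 is attained iff A is an arithmetic progression.
Enumerate sums a + a' for a ≤ a' (symmetric, so this suffices):
a = -5: -5+-5=-10, -5+-4=-9, -5+-2=-7, -5+0=-5, -5+2=-3, -5+3=-2, -5+10=5
a = -4: -4+-4=-8, -4+-2=-6, -4+0=-4, -4+2=-2, -4+3=-1, -4+10=6
a = -2: -2+-2=-4, -2+0=-2, -2+2=0, -2+3=1, -2+10=8
a = 0: 0+0=0, 0+2=2, 0+3=3, 0+10=10
a = 2: 2+2=4, 2+3=5, 2+10=12
a = 3: 3+3=6, 3+10=13
a = 10: 10+10=20
Distinct sums: {-10, -9, -8, -7, -6, -5, -4, -3, -2, -1, 0, 1, 2, 3, 4, 5, 6, 8, 10, 12, 13, 20}
|A + A| = 22

|A + A| = 22


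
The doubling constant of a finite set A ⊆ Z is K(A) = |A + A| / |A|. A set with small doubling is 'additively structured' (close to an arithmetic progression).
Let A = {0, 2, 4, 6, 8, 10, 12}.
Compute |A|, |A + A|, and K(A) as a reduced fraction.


|A| = 7.
Compute A + A by enumerating all 49 pairs.
A + A = {0, 2, 4, 6, 8, 10, 12, 14, 16, 18, 20, 22, 24}, so |A + A| = 13.
K = |A + A| / |A| = 13/7 (already in lowest terms) ≈ 1.8571.
Reference: AP of size 7 gives K = 13/7 ≈ 1.8571; a fully generic set of size 7 gives K ≈ 4.0000.

|A| = 7, |A + A| = 13, K = 13/7.


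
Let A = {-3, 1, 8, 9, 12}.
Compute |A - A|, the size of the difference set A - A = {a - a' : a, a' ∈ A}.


A - A = {a - a' : a, a' ∈ A}; |A| = 5.
Bounds: 2|A|-1 ≤ |A - A| ≤ |A|² - |A| + 1, i.e. 9 ≤ |A - A| ≤ 21.
Note: 0 ∈ A - A always (from a - a). The set is symmetric: if d ∈ A - A then -d ∈ A - A.
Enumerate nonzero differences d = a - a' with a > a' (then include -d):
Positive differences: {1, 3, 4, 7, 8, 11, 12, 15}
Full difference set: {0} ∪ (positive diffs) ∪ (negative diffs).
|A - A| = 1 + 2·8 = 17 (matches direct enumeration: 17).

|A - A| = 17


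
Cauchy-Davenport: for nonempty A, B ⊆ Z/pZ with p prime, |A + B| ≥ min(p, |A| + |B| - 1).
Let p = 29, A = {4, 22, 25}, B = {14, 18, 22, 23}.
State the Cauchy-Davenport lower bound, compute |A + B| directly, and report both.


Cauchy-Davenport: |A + B| ≥ min(p, |A| + |B| - 1) for A, B nonempty in Z/pZ.
|A| = 3, |B| = 4, p = 29.
CD lower bound = min(29, 3 + 4 - 1) = min(29, 6) = 6.
Compute A + B mod 29 directly:
a = 4: 4+14=18, 4+18=22, 4+22=26, 4+23=27
a = 22: 22+14=7, 22+18=11, 22+22=15, 22+23=16
a = 25: 25+14=10, 25+18=14, 25+22=18, 25+23=19
A + B = {7, 10, 11, 14, 15, 16, 18, 19, 22, 26, 27}, so |A + B| = 11.
Verify: 11 ≥ 6? Yes ✓.

CD lower bound = 6, actual |A + B| = 11.


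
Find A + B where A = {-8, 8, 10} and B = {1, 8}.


A + B = {a + b : a ∈ A, b ∈ B}.
Enumerate all |A|·|B| = 3·2 = 6 pairs (a, b) and collect distinct sums.
a = -8: -8+1=-7, -8+8=0
a = 8: 8+1=9, 8+8=16
a = 10: 10+1=11, 10+8=18
Collecting distinct sums: A + B = {-7, 0, 9, 11, 16, 18}
|A + B| = 6

A + B = {-7, 0, 9, 11, 16, 18}


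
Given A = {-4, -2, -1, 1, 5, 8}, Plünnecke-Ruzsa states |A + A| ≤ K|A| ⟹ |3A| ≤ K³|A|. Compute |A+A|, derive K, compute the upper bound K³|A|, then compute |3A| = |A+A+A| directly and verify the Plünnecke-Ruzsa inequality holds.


|A| = 6.
Step 1: Compute A + A by enumerating all 36 pairs.
A + A = {-8, -6, -5, -4, -3, -2, -1, 0, 1, 2, 3, 4, 6, 7, 9, 10, 13, 16}, so |A + A| = 18.
Step 2: Doubling constant K = |A + A|/|A| = 18/6 = 18/6 ≈ 3.0000.
Step 3: Plünnecke-Ruzsa gives |3A| ≤ K³·|A| = (3.0000)³ · 6 ≈ 162.0000.
Step 4: Compute 3A = A + A + A directly by enumerating all triples (a,b,c) ∈ A³; |3A| = 30.
Step 5: Check 30 ≤ 162.0000? Yes ✓.

K = 18/6, Plünnecke-Ruzsa bound K³|A| ≈ 162.0000, |3A| = 30, inequality holds.


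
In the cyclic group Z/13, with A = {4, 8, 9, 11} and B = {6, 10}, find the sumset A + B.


Work in Z/13Z: reduce every sum a + b modulo 13.
Enumerate all 8 pairs:
a = 4: 4+6=10, 4+10=1
a = 8: 8+6=1, 8+10=5
a = 9: 9+6=2, 9+10=6
a = 11: 11+6=4, 11+10=8
Distinct residues collected: {1, 2, 4, 5, 6, 8, 10}
|A + B| = 7 (out of 13 total residues).

A + B = {1, 2, 4, 5, 6, 8, 10}


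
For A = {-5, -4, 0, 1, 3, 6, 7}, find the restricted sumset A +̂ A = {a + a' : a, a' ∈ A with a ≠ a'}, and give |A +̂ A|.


Restricted sumset: A +̂ A = {a + a' : a ∈ A, a' ∈ A, a ≠ a'}.
Equivalently, take A + A and drop any sum 2a that is achievable ONLY as a + a for a ∈ A (i.e. sums representable only with equal summands).
Enumerate pairs (a, a') with a < a' (symmetric, so each unordered pair gives one sum; this covers all a ≠ a'):
  -5 + -4 = -9
  -5 + 0 = -5
  -5 + 1 = -4
  -5 + 3 = -2
  -5 + 6 = 1
  -5 + 7 = 2
  -4 + 0 = -4
  -4 + 1 = -3
  -4 + 3 = -1
  -4 + 6 = 2
  -4 + 7 = 3
  0 + 1 = 1
  0 + 3 = 3
  0 + 6 = 6
  0 + 7 = 7
  1 + 3 = 4
  1 + 6 = 7
  1 + 7 = 8
  3 + 6 = 9
  3 + 7 = 10
  6 + 7 = 13
Collected distinct sums: {-9, -5, -4, -3, -2, -1, 1, 2, 3, 4, 6, 7, 8, 9, 10, 13}
|A +̂ A| = 16
(Reference bound: |A +̂ A| ≥ 2|A| - 3 for |A| ≥ 2, with |A| = 7 giving ≥ 11.)

|A +̂ A| = 16


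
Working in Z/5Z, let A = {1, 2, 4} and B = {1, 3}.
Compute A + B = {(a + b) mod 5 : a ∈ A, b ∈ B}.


Work in Z/5Z: reduce every sum a + b modulo 5.
Enumerate all 6 pairs:
a = 1: 1+1=2, 1+3=4
a = 2: 2+1=3, 2+3=0
a = 4: 4+1=0, 4+3=2
Distinct residues collected: {0, 2, 3, 4}
|A + B| = 4 (out of 5 total residues).

A + B = {0, 2, 3, 4}


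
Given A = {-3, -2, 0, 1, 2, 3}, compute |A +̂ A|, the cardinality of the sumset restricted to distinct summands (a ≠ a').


Restricted sumset: A +̂ A = {a + a' : a ∈ A, a' ∈ A, a ≠ a'}.
Equivalently, take A + A and drop any sum 2a that is achievable ONLY as a + a for a ∈ A (i.e. sums representable only with equal summands).
Enumerate pairs (a, a') with a < a' (symmetric, so each unordered pair gives one sum; this covers all a ≠ a'):
  -3 + -2 = -5
  -3 + 0 = -3
  -3 + 1 = -2
  -3 + 2 = -1
  -3 + 3 = 0
  -2 + 0 = -2
  -2 + 1 = -1
  -2 + 2 = 0
  -2 + 3 = 1
  0 + 1 = 1
  0 + 2 = 2
  0 + 3 = 3
  1 + 2 = 3
  1 + 3 = 4
  2 + 3 = 5
Collected distinct sums: {-5, -3, -2, -1, 0, 1, 2, 3, 4, 5}
|A +̂ A| = 10
(Reference bound: |A +̂ A| ≥ 2|A| - 3 for |A| ≥ 2, with |A| = 6 giving ≥ 9.)

|A +̂ A| = 10


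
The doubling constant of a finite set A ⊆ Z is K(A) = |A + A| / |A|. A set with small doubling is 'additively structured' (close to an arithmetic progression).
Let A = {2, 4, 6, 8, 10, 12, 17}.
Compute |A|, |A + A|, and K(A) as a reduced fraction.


|A| = 7.
Compute A + A by enumerating all 49 pairs.
A + A = {4, 6, 8, 10, 12, 14, 16, 18, 19, 20, 21, 22, 23, 24, 25, 27, 29, 34}, so |A + A| = 18.
K = |A + A| / |A| = 18/7 (already in lowest terms) ≈ 2.5714.
Reference: AP of size 7 gives K = 13/7 ≈ 1.8571; a fully generic set of size 7 gives K ≈ 4.0000.

|A| = 7, |A + A| = 18, K = 18/7.


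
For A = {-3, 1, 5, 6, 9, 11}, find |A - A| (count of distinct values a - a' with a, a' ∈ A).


A - A = {a - a' : a, a' ∈ A}; |A| = 6.
Bounds: 2|A|-1 ≤ |A - A| ≤ |A|² - |A| + 1, i.e. 11 ≤ |A - A| ≤ 31.
Note: 0 ∈ A - A always (from a - a). The set is symmetric: if d ∈ A - A then -d ∈ A - A.
Enumerate nonzero differences d = a - a' with a > a' (then include -d):
Positive differences: {1, 2, 3, 4, 5, 6, 8, 9, 10, 12, 14}
Full difference set: {0} ∪ (positive diffs) ∪ (negative diffs).
|A - A| = 1 + 2·11 = 23 (matches direct enumeration: 23).

|A - A| = 23


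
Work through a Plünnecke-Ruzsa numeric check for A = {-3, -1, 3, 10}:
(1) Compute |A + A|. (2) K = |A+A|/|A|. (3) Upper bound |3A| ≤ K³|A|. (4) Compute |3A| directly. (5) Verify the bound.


|A| = 4.
Step 1: Compute A + A by enumerating all 16 pairs.
A + A = {-6, -4, -2, 0, 2, 6, 7, 9, 13, 20}, so |A + A| = 10.
Step 2: Doubling constant K = |A + A|/|A| = 10/4 = 10/4 ≈ 2.5000.
Step 3: Plünnecke-Ruzsa gives |3A| ≤ K³·|A| = (2.5000)³ · 4 ≈ 62.5000.
Step 4: Compute 3A = A + A + A directly by enumerating all triples (a,b,c) ∈ A³; |3A| = 19.
Step 5: Check 19 ≤ 62.5000? Yes ✓.

K = 10/4, Plünnecke-Ruzsa bound K³|A| ≈ 62.5000, |3A| = 19, inequality holds.


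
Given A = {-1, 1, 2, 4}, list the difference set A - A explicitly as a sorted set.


A - A = {a - a' : a, a' ∈ A}.
Compute a - a' for each ordered pair (a, a'):
a = -1: -1--1=0, -1-1=-2, -1-2=-3, -1-4=-5
a = 1: 1--1=2, 1-1=0, 1-2=-1, 1-4=-3
a = 2: 2--1=3, 2-1=1, 2-2=0, 2-4=-2
a = 4: 4--1=5, 4-1=3, 4-2=2, 4-4=0
Collecting distinct values (and noting 0 appears from a-a):
A - A = {-5, -3, -2, -1, 0, 1, 2, 3, 5}
|A - A| = 9

A - A = {-5, -3, -2, -1, 0, 1, 2, 3, 5}


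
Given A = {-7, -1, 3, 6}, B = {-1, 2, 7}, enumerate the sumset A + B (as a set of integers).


A + B = {a + b : a ∈ A, b ∈ B}.
Enumerate all |A|·|B| = 4·3 = 12 pairs (a, b) and collect distinct sums.
a = -7: -7+-1=-8, -7+2=-5, -7+7=0
a = -1: -1+-1=-2, -1+2=1, -1+7=6
a = 3: 3+-1=2, 3+2=5, 3+7=10
a = 6: 6+-1=5, 6+2=8, 6+7=13
Collecting distinct sums: A + B = {-8, -5, -2, 0, 1, 2, 5, 6, 8, 10, 13}
|A + B| = 11

A + B = {-8, -5, -2, 0, 1, 2, 5, 6, 8, 10, 13}


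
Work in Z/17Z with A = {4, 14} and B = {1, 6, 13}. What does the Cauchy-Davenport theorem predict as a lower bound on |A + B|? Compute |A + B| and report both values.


Cauchy-Davenport: |A + B| ≥ min(p, |A| + |B| - 1) for A, B nonempty in Z/pZ.
|A| = 2, |B| = 3, p = 17.
CD lower bound = min(17, 2 + 3 - 1) = min(17, 4) = 4.
Compute A + B mod 17 directly:
a = 4: 4+1=5, 4+6=10, 4+13=0
a = 14: 14+1=15, 14+6=3, 14+13=10
A + B = {0, 3, 5, 10, 15}, so |A + B| = 5.
Verify: 5 ≥ 4? Yes ✓.

CD lower bound = 4, actual |A + B| = 5.


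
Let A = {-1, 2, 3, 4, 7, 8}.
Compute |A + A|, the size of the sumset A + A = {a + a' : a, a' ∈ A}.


A + A = {a + a' : a, a' ∈ A}; |A| = 6.
General bounds: 2|A| - 1 ≤ |A + A| ≤ |A|(|A|+1)/2, i.e. 11 ≤ |A + A| ≤ 21.
Lower bound 2|A|-1 is attained iff A is an arithmetic progression.
Enumerate sums a + a' for a ≤ a' (symmetric, so this suffices):
a = -1: -1+-1=-2, -1+2=1, -1+3=2, -1+4=3, -1+7=6, -1+8=7
a = 2: 2+2=4, 2+3=5, 2+4=6, 2+7=9, 2+8=10
a = 3: 3+3=6, 3+4=7, 3+7=10, 3+8=11
a = 4: 4+4=8, 4+7=11, 4+8=12
a = 7: 7+7=14, 7+8=15
a = 8: 8+8=16
Distinct sums: {-2, 1, 2, 3, 4, 5, 6, 7, 8, 9, 10, 11, 12, 14, 15, 16}
|A + A| = 16

|A + A| = 16


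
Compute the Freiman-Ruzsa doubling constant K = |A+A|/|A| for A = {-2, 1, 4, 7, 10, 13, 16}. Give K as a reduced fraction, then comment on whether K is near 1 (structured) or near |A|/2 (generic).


|A| = 7.
Compute A + A by enumerating all 49 pairs.
A + A = {-4, -1, 2, 5, 8, 11, 14, 17, 20, 23, 26, 29, 32}, so |A + A| = 13.
K = |A + A| / |A| = 13/7 (already in lowest terms) ≈ 1.8571.
Reference: AP of size 7 gives K = 13/7 ≈ 1.8571; a fully generic set of size 7 gives K ≈ 4.0000.

|A| = 7, |A + A| = 13, K = 13/7.


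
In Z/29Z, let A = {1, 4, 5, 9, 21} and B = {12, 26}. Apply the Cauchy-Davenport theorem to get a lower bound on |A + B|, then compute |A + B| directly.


Cauchy-Davenport: |A + B| ≥ min(p, |A| + |B| - 1) for A, B nonempty in Z/pZ.
|A| = 5, |B| = 2, p = 29.
CD lower bound = min(29, 5 + 2 - 1) = min(29, 6) = 6.
Compute A + B mod 29 directly:
a = 1: 1+12=13, 1+26=27
a = 4: 4+12=16, 4+26=1
a = 5: 5+12=17, 5+26=2
a = 9: 9+12=21, 9+26=6
a = 21: 21+12=4, 21+26=18
A + B = {1, 2, 4, 6, 13, 16, 17, 18, 21, 27}, so |A + B| = 10.
Verify: 10 ≥ 6? Yes ✓.

CD lower bound = 6, actual |A + B| = 10.


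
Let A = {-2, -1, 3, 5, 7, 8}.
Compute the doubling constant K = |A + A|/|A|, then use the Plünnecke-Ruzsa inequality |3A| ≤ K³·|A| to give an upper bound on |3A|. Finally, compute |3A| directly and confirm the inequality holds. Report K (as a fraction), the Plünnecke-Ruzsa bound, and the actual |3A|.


|A| = 6.
Step 1: Compute A + A by enumerating all 36 pairs.
A + A = {-4, -3, -2, 1, 2, 3, 4, 5, 6, 7, 8, 10, 11, 12, 13, 14, 15, 16}, so |A + A| = 18.
Step 2: Doubling constant K = |A + A|/|A| = 18/6 = 18/6 ≈ 3.0000.
Step 3: Plünnecke-Ruzsa gives |3A| ≤ K³·|A| = (3.0000)³ · 6 ≈ 162.0000.
Step 4: Compute 3A = A + A + A directly by enumerating all triples (a,b,c) ∈ A³; |3A| = 30.
Step 5: Check 30 ≤ 162.0000? Yes ✓.

K = 18/6, Plünnecke-Ruzsa bound K³|A| ≈ 162.0000, |3A| = 30, inequality holds.


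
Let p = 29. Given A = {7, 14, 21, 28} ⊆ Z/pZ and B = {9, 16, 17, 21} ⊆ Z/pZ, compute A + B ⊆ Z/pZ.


Work in Z/29Z: reduce every sum a + b modulo 29.
Enumerate all 16 pairs:
a = 7: 7+9=16, 7+16=23, 7+17=24, 7+21=28
a = 14: 14+9=23, 14+16=1, 14+17=2, 14+21=6
a = 21: 21+9=1, 21+16=8, 21+17=9, 21+21=13
a = 28: 28+9=8, 28+16=15, 28+17=16, 28+21=20
Distinct residues collected: {1, 2, 6, 8, 9, 13, 15, 16, 20, 23, 24, 28}
|A + B| = 12 (out of 29 total residues).

A + B = {1, 2, 6, 8, 9, 13, 15, 16, 20, 23, 24, 28}
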